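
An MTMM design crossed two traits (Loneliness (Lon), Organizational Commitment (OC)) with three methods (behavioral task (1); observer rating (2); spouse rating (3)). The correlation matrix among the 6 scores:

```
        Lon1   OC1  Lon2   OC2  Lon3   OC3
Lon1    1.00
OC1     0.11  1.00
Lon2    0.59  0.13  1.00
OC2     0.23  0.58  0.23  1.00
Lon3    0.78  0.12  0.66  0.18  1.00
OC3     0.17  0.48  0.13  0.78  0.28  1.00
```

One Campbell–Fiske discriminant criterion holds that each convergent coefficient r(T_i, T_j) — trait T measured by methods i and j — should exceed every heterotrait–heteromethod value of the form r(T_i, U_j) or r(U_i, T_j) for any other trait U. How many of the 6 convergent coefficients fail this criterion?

0

Checking each validity diagonal entry against its comparison values:
Lon (methods 1·2): 0.59 vs {0.23, 0.13} → pass.
Lon (methods 1·3): 0.78 vs {0.17, 0.12} → pass.
Lon (methods 2·3): 0.66 vs {0.13, 0.18} → pass.
OC (methods 1·2): 0.58 vs {0.13, 0.23} → pass.
OC (methods 1·3): 0.48 vs {0.12, 0.17} → pass.
OC (methods 2·3): 0.78 vs {0.18, 0.13} → pass.
0 of 6 fail.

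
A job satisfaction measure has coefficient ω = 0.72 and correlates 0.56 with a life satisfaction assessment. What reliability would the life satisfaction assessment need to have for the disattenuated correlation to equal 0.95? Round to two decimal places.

0.48

r_true = r_obs / √(r_xx · r_yy) ⇒ 0.95 = 0.56 / √(0.72 · r_yy).
√(0.72 · r_yy) = 0.56 / 0.95 = 0.5895; 0.72 · r_yy = 0.3475; r_yy = 0.3475 / 0.72 ≈ 0.48.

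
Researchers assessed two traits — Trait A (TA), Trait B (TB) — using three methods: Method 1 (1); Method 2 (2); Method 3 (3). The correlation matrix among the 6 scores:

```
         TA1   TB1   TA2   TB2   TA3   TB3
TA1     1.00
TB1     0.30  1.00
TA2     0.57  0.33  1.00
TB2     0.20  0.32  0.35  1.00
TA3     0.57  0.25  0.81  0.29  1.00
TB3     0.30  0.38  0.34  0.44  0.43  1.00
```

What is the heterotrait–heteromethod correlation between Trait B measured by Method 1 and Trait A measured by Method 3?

Different traits and methods: r(TB1, TA3) = 0.25.

0.25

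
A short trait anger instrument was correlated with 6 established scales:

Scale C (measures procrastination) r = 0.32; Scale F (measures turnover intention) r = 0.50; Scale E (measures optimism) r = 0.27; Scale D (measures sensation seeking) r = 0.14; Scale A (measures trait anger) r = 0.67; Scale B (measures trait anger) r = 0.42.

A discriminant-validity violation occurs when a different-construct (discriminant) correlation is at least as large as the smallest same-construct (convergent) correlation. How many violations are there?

1

Convergent (same construct = trait anger): Scale A, Scale B.
Smallest convergent = 0.42. Discriminant values: 0.32, 0.50, 0.27, 0.14; count ≥ 0.42 → 1.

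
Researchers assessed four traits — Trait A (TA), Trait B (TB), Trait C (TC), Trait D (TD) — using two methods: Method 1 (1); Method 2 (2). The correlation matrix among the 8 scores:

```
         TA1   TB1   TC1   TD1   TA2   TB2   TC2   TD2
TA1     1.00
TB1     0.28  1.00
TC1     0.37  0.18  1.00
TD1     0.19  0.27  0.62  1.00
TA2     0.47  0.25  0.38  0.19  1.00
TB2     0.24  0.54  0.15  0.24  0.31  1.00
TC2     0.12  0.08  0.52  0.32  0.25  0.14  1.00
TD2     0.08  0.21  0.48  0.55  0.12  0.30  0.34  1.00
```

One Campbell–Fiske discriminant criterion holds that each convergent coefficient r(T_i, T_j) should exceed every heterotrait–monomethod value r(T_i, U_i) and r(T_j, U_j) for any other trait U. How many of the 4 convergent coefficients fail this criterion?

2

Each convergent coefficient versus the relevant comparison correlations:
TA (methods 1·2): 0.47 vs {0.28, 0.31, 0.37, 0.25, 0.19, 0.12} → pass.
TB (methods 1·2): 0.54 vs {0.28, 0.31, 0.18, 0.14, 0.27, 0.30} → pass.
TC (methods 1·2): 0.52 vs {0.37, 0.25, 0.18, 0.14, 0.62, 0.34} → fail.
TD (methods 1·2): 0.55 vs {0.19, 0.12, 0.27, 0.30, 0.62, 0.34} → fail.
2 of 4 fail.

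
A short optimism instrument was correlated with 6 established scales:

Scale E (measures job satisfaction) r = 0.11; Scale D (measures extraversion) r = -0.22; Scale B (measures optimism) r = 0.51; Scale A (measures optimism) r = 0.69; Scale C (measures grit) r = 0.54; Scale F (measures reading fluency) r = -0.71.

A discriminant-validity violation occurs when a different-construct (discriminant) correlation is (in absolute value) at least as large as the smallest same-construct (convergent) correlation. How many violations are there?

Convergent (same construct = optimism): Scale B, Scale A.
Smallest convergent = 0.51. Discriminant |r|: 0.11, 0.22, 0.54, 0.71; count ≥ 0.51 → 2.

2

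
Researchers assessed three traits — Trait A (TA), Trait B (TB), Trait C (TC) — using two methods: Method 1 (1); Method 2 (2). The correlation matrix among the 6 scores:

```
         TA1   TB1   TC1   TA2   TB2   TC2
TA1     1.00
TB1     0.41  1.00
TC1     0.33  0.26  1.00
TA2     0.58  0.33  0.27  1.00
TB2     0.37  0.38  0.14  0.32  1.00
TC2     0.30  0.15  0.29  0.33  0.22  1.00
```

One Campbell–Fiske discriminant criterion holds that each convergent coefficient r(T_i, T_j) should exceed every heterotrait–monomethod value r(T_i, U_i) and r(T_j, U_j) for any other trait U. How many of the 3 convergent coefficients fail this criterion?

2

Each convergent coefficient versus the relevant comparison correlations:
TA (methods 1·2): 0.58 vs {0.41, 0.32, 0.33, 0.33} → pass.
TB (methods 1·2): 0.38 vs {0.41, 0.32, 0.26, 0.22} → fail.
TC (methods 1·2): 0.29 vs {0.33, 0.33, 0.26, 0.22} → fail.
2 of 3 fail.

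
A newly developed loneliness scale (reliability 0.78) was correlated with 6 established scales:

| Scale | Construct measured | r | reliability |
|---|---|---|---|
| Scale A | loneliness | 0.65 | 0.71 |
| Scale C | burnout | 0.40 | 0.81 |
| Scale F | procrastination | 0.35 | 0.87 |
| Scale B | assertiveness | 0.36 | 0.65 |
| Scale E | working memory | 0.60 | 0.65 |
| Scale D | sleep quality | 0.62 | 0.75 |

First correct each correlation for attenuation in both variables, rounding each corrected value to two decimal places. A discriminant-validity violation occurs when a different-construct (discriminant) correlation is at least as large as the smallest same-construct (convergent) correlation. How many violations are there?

Disattenuated r (r / √(r_scale · r_new)):
  Scale A (conv): 0.65 / √(0.71·0.78) = 0.87
  Scale C (disc): 0.40 / √(0.81·0.78) = 0.50
  Scale F (disc): 0.35 / √(0.87·0.78) = 0.42
  Scale B (disc): 0.36 / √(0.65·0.78) = 0.51
  Scale E (disc): 0.60 / √(0.65·0.78) = 0.84
  Scale D (disc): 0.62 / √(0.75·0.78) = 0.81
Smallest convergent = 0.87. Discriminant values: 0.50, 0.42, 0.51, 0.84, 0.81; count ≥ 0.87 → 0.

0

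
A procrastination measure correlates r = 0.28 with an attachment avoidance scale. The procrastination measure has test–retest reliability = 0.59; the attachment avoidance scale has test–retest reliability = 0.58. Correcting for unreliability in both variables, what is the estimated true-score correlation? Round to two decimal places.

r_true = r_obs / √(r_xx · r_yy) = 0.28 / √(0.59 × 0.58) = 0.28 / √0.3422 = 0.28 / 0.5850 ≈ 0.48.

0.48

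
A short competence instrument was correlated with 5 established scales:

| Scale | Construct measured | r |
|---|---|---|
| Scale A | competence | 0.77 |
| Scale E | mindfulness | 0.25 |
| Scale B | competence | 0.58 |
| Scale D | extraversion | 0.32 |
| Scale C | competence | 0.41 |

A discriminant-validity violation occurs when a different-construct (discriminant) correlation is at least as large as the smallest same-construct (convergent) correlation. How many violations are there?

Convergent (same construct = competence): Scale A, Scale B, Scale C.
Smallest convergent = 0.41. Discriminant values: 0.25, 0.32; count ≥ 0.41 → 0.

0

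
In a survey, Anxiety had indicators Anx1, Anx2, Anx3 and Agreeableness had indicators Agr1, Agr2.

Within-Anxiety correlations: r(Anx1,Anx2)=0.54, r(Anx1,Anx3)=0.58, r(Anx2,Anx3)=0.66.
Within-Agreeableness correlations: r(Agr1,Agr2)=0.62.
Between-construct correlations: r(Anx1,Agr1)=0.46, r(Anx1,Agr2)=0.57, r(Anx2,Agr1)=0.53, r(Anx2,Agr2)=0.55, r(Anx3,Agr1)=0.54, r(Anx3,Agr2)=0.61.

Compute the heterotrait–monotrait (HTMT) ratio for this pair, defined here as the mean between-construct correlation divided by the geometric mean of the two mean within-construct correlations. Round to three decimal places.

0.896

Mean heterotrait r = 3.26/6 = 0.5433.
Mean within-Anx = 1.78/3 = 0.5933; mean within-Agr = 0.62/1 = 0.6200.
Geometric mean = √(0.5933 × 0.6200) = 0.6065.
HTMT = 0.5433 / 0.6065 = 0.896.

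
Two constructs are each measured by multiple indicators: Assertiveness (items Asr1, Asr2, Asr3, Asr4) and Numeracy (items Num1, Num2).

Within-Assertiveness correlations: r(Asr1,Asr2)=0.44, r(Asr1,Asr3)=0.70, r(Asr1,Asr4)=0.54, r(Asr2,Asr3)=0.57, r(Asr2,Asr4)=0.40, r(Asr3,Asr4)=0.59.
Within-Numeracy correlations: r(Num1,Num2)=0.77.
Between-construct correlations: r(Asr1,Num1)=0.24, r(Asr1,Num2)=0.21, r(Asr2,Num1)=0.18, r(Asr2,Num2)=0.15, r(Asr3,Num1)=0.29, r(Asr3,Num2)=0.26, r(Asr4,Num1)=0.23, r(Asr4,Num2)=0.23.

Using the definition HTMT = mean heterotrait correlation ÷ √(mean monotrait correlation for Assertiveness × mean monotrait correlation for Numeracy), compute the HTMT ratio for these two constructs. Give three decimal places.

0.347

Between-construct mean = 1.79/8 = 0.2238.
Mean within-Asr = 3.24/6 = 0.5400; mean within-Num = 0.77/1 = 0.7700.
Geometric mean = √(0.5400 × 0.7700) = 0.6448.
HTMT = 0.2238 / 0.6448 = 0.347.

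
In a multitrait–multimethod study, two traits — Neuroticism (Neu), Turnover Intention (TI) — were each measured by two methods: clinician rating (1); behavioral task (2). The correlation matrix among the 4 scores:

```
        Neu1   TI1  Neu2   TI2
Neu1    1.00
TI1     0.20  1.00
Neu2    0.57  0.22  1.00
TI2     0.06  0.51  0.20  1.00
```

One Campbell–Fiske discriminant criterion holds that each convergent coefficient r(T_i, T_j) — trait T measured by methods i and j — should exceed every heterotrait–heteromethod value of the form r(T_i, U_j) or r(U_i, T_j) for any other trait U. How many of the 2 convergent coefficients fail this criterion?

Each convergent coefficient versus the relevant comparison correlations:
Neu (methods 1·2): 0.57 vs {0.06, 0.22} → pass.
TI (methods 1·2): 0.51 vs {0.22, 0.06} → pass.
0 of 2 fail.

0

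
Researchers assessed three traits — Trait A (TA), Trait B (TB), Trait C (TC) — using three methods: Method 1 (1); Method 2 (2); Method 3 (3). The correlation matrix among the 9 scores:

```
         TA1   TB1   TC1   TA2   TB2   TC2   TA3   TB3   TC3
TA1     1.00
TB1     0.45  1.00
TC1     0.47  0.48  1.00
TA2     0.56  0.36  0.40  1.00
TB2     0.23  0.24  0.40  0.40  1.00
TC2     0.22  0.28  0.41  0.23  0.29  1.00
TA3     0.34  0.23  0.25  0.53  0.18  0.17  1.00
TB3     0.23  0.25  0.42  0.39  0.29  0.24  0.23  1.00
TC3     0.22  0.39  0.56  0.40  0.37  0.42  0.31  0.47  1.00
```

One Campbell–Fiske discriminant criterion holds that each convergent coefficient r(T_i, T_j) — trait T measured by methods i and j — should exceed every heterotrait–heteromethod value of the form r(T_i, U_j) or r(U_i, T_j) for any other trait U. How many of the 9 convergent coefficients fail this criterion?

3

Each convergent coefficient versus the relevant comparison correlations:
TA (methods 1·2): 0.56 vs {0.23, 0.36, 0.22, 0.40} → pass.
TA (methods 1·3): 0.34 vs {0.23, 0.23, 0.22, 0.25} → pass.
TA (methods 2·3): 0.53 vs {0.39, 0.18, 0.40, 0.17} → pass.
TB (methods 1·2): 0.24 vs {0.36, 0.23, 0.28, 0.40} → fail.
TB (methods 1·3): 0.25 vs {0.23, 0.23, 0.39, 0.42} → fail.
TB (methods 2·3): 0.29 vs {0.18, 0.39, 0.37, 0.24} → fail.
TC (methods 1·2): 0.41 vs {0.40, 0.22, 0.40, 0.28} → pass.
TC (methods 1·3): 0.56 vs {0.25, 0.22, 0.42, 0.39} → pass.
TC (methods 2·3): 0.42 vs {0.17, 0.40, 0.24, 0.37} → pass.
3 of 9 fail.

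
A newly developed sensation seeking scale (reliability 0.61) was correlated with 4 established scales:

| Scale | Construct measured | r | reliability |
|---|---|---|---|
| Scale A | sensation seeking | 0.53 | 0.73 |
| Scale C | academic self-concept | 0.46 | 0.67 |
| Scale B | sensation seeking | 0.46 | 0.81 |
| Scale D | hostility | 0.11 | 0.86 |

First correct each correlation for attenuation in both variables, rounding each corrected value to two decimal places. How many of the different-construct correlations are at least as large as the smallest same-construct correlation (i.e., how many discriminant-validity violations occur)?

1

Disattenuated r (r / √(r_scale · r_new)):
  Scale A (conv): 0.53 / √(0.73·0.61) = 0.79
  Scale C (disc): 0.46 / √(0.67·0.61) = 0.72
  Scale B (conv): 0.46 / √(0.81·0.61) = 0.65
  Scale D (disc): 0.11 / √(0.86·0.61) = 0.15
Smallest convergent = 0.65. Discriminant values: 0.72, 0.15; count ≥ 0.65 → 1.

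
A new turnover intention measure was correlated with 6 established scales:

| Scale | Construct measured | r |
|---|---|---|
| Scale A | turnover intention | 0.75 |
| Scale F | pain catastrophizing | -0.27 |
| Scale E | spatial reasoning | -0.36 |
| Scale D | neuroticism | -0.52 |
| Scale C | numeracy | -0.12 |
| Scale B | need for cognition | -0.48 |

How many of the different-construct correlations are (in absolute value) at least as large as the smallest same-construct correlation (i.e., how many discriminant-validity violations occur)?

0

Convergent (same construct = turnover intention): Scale A.
Smallest convergent = 0.75. Discriminant |r|: 0.27, 0.36, 0.52, 0.12, 0.48; count ≥ 0.75 → 0.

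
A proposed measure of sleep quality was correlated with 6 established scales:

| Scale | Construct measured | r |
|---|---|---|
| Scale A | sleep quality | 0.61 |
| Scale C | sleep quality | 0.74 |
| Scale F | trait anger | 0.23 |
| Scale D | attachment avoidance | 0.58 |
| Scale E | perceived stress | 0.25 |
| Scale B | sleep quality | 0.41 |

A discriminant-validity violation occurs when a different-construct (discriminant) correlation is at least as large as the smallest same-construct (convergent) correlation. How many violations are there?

1

Convergent (same construct = sleep quality): Scale A, Scale C, Scale B.
Smallest convergent = 0.41. Discriminant values: 0.23, 0.58, 0.25; count ≥ 0.41 → 1.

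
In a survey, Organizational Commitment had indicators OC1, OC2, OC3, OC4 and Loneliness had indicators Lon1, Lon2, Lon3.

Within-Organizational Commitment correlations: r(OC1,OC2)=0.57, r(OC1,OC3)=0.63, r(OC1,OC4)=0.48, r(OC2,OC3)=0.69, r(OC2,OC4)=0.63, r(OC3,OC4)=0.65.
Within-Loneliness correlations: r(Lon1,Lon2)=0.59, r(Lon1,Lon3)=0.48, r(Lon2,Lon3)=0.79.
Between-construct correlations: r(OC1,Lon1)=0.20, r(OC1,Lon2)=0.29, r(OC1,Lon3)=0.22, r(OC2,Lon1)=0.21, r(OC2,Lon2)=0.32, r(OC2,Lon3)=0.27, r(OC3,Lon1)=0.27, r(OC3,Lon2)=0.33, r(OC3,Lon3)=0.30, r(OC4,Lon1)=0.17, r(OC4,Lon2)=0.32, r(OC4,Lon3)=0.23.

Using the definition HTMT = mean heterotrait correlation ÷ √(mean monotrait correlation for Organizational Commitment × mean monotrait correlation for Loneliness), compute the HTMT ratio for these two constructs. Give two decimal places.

0.42

Mean between = 3.13/12 = 0.2608.
Mean within-OC = 3.65/6 = 0.6083; mean within-Lon = 1.86/3 = 0.6200.
Geometric mean = √(0.6083 × 0.6200) = 0.6141.
HTMT = 0.2608 / 0.6141 = 0.42.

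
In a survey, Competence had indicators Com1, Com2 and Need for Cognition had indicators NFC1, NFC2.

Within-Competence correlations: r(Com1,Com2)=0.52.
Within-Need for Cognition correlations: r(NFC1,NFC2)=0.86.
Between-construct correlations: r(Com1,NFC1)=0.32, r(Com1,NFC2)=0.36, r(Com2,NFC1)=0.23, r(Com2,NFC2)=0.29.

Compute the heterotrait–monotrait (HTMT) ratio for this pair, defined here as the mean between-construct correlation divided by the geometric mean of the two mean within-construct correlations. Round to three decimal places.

0.449

Between-construct mean = 1.20/4 = 0.3000.
Mean within-Com = 0.52/1 = 0.5200; mean within-NFC = 0.86/1 = 0.8600.
Geometric mean = √(0.5200 × 0.8600) = 0.6687.
HTMT = 0.3000 / 0.6687 = 0.449.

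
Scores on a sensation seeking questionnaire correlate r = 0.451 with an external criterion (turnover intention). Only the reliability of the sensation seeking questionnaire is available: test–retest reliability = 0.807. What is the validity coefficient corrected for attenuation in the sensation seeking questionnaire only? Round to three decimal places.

Single correction: r_c = r_obs / √r_xx = 0.451 / √0.807 = 0.451 / 0.8983 ≈ 0.502.

0.502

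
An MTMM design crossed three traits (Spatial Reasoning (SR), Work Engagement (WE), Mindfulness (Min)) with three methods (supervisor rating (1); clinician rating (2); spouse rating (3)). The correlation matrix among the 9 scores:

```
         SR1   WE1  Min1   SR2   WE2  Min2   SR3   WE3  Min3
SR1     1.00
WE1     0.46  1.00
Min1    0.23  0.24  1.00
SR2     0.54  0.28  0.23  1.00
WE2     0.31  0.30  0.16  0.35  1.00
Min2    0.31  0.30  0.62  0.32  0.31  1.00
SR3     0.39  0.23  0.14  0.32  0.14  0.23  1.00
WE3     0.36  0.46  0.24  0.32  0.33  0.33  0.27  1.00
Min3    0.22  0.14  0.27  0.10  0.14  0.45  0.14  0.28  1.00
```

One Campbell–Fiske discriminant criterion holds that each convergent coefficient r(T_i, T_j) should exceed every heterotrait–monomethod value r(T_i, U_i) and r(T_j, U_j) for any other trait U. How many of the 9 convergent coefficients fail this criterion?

6

Checking each validity diagonal entry against its comparison values:
SR (methods 1·2): 0.54 vs {0.46, 0.35, 0.23, 0.32} → pass.
SR (methods 1·3): 0.39 vs {0.46, 0.27, 0.23, 0.14} → fail.
SR (methods 2·3): 0.32 vs {0.35, 0.27, 0.32, 0.14} → fail.
WE (methods 1·2): 0.30 vs {0.46, 0.35, 0.24, 0.31} → fail.
WE (methods 1·3): 0.46 vs {0.46, 0.27, 0.24, 0.28} → fail.
WE (methods 2·3): 0.33 vs {0.35, 0.27, 0.31, 0.28} → fail.
Min (methods 1·2): 0.62 vs {0.23, 0.32, 0.24, 0.31} → pass.
Min (methods 1·3): 0.27 vs {0.23, 0.14, 0.24, 0.28} → fail.
Min (methods 2·3): 0.45 vs {0.32, 0.14, 0.31, 0.28} → pass.
6 of 9 fail.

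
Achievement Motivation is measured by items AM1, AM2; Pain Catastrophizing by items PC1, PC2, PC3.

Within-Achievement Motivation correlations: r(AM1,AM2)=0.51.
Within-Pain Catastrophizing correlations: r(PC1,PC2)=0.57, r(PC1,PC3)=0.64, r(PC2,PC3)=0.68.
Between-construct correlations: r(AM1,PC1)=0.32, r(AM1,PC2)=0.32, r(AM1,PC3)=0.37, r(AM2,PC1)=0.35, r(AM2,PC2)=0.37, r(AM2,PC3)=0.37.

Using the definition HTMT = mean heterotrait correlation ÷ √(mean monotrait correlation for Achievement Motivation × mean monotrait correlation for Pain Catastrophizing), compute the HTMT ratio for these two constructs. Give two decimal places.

Between-construct mean = 2.10/6 = 0.3500.
Mean within-AM = 0.51/1 = 0.5100; mean within-PC = 1.89/3 = 0.6300.
Geometric mean = √(0.5100 × 0.6300) = 0.5668.
HTMT = 0.3500 / 0.5668 = 0.62.

0.62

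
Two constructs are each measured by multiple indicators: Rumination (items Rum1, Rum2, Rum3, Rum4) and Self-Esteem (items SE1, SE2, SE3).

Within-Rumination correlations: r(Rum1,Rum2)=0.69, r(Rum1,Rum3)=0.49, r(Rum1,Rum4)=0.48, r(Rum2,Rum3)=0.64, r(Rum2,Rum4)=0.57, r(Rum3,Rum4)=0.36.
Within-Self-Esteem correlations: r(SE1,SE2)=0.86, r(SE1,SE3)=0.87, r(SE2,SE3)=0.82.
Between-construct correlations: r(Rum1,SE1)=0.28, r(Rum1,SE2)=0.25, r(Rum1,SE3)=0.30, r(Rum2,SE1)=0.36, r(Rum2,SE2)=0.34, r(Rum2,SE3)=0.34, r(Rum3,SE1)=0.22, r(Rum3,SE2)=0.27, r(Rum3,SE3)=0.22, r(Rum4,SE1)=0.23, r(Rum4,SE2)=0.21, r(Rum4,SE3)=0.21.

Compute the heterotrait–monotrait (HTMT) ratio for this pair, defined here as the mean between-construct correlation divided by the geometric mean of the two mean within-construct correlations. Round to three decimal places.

Between-construct mean = 3.23/12 = 0.2692.
Mean within-Rum = 3.23/6 = 0.5383; mean within-SE = 2.55/3 = 0.8500.
Geometric mean = √(0.5383 × 0.8500) = 0.6764.
HTMT = 0.2692 / 0.6764 = 0.398.

0.398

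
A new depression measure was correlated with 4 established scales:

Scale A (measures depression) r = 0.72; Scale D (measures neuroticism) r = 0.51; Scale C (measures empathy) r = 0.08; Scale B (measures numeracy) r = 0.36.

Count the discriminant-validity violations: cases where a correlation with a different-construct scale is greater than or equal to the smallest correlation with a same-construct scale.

0

Convergent (same construct = depression): Scale A.
Smallest convergent = 0.72. Discriminant values: 0.51, 0.08, 0.36; count ≥ 0.72 → 0.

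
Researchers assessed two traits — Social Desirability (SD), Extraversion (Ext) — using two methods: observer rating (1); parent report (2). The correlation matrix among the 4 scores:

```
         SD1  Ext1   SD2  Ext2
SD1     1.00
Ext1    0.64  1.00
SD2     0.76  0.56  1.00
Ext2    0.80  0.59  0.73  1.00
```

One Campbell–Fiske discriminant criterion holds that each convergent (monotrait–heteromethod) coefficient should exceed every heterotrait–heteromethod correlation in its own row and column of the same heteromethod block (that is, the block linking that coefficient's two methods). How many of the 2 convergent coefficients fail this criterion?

2

Each convergent coefficient versus the relevant comparison correlations:
SD (methods 1·2): 0.76 vs {0.80, 0.56} → fail.
Ext (methods 1·2): 0.59 vs {0.56, 0.80} → fail.
2 of 2 fail.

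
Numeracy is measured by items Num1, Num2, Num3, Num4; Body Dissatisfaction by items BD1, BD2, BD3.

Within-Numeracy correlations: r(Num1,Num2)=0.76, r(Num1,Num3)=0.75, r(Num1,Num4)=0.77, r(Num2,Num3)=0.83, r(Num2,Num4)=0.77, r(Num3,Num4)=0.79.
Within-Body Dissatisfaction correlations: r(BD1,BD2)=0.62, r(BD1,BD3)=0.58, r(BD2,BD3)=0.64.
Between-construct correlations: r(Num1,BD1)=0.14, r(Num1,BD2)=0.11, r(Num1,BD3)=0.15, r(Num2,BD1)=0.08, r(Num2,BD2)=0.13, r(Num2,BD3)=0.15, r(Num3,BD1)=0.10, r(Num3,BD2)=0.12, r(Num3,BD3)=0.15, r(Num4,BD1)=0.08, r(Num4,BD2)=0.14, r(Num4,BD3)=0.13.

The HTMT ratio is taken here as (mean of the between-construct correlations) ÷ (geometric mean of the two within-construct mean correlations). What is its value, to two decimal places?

0.18

Mean heterotrait r = 1.48/12 = 0.1233.
Mean within-Num = 4.67/6 = 0.7783; mean within-BD = 1.84/3 = 0.6133.
Geometric mean = √(0.7783 × 0.6133) = 0.6909.
HTMT = 0.1233 / 0.6909 = 0.18.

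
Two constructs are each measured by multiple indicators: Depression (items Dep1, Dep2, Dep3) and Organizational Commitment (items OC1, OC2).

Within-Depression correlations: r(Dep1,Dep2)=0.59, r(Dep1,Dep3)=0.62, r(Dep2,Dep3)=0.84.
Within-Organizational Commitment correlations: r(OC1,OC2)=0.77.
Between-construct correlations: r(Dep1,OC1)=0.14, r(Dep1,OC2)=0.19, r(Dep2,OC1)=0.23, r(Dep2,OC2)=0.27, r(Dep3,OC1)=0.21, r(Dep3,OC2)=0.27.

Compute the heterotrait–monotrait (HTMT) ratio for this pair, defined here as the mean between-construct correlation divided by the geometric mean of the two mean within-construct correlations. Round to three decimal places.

0.301

Between-construct mean = 1.31/6 = 0.2183.
Mean within-Dep = 2.05/3 = 0.6833; mean within-OC = 0.77/1 = 0.7700.
Geometric mean = √(0.6833 × 0.7700) = 0.7254.
HTMT = 0.2183 / 0.7254 = 0.301.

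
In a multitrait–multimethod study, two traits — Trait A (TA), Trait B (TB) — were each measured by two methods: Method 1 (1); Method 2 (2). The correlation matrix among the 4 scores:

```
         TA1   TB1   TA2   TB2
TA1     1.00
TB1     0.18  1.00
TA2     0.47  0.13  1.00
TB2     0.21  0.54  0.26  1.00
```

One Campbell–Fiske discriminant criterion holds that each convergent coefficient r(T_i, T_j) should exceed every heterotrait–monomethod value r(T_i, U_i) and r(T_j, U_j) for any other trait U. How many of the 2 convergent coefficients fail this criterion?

Checking each validity diagonal entry against its comparison values:
TA (methods 1·2): 0.47 vs {0.18, 0.26} → pass.
TB (methods 1·2): 0.54 vs {0.18, 0.26} → pass.
0 of 2 fail.

0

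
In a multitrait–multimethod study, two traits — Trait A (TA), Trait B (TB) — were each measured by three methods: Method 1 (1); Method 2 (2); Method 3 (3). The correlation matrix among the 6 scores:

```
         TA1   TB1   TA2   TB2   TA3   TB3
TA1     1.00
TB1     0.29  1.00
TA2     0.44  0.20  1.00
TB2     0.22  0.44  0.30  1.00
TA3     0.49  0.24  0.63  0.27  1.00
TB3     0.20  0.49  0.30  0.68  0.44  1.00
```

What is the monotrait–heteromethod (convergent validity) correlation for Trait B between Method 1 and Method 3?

Same trait (TB), different methods: r(TB1, TB3) = 0.49.

0.49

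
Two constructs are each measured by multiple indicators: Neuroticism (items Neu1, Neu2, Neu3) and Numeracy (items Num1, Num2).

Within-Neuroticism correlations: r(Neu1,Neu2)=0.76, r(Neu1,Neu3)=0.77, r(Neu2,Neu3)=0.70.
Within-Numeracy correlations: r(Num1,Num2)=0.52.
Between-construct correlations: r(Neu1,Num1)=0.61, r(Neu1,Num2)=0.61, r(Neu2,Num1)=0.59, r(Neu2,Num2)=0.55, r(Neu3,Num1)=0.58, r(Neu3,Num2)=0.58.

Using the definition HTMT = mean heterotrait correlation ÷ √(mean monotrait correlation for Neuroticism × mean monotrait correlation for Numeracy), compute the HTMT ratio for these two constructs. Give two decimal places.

Between-construct mean = 3.52/6 = 0.5867.
Mean within-Neu = 2.23/3 = 0.7433; mean within-Num = 0.52/1 = 0.5200.
Geometric mean = √(0.7433 × 0.5200) = 0.6217.
HTMT = 0.5867 / 0.6217 = 0.94.

0.94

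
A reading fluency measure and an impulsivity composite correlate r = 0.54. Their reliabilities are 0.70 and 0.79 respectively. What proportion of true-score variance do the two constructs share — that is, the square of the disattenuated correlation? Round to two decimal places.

Disattenuated r = 0.54 / √(0.70 × 0.79) = 0.54 / 0.7436 = 0.7262.
Shared true-score variance = 0.7262² = 0.5274 ≈ 0.53.

0.53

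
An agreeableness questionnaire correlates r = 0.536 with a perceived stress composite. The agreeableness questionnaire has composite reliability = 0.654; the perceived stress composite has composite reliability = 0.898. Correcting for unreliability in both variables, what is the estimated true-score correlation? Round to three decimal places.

r_true = r_obs / √(r_xx · r_yy) = 0.536 / √(0.654 × 0.898) = 0.536 / √0.587292 = 0.536 / 0.7663 ≈ 0.699.

0.699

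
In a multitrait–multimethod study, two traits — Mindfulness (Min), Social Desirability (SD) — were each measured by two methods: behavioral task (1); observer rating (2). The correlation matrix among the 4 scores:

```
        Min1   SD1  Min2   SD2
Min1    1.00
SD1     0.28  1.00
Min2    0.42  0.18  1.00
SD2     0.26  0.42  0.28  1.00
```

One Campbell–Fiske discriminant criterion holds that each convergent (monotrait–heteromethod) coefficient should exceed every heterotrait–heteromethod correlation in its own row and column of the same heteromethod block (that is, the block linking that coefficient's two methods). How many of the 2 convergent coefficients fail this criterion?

Each convergent coefficient versus the relevant comparison correlations:
Min (methods 1·2): 0.42 vs {0.26, 0.18} → pass.
SD (methods 1·2): 0.42 vs {0.18, 0.26} → pass.
0 of 2 fail.

0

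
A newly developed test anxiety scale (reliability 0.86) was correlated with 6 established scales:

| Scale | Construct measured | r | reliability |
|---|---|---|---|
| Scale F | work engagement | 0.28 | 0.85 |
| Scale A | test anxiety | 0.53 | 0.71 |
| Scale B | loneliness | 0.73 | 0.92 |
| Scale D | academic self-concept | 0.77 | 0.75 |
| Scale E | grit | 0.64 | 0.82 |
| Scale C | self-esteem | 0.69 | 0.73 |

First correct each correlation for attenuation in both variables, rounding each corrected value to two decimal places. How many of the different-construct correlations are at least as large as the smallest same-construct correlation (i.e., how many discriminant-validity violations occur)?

4

Disattenuated r (r / √(r_scale · r_new)):
  Scale F (disc): 0.28 / √(0.85·0.86) = 0.33
  Scale A (conv): 0.53 / √(0.71·0.86) = 0.68
  Scale B (disc): 0.73 / √(0.92·0.86) = 0.82
  Scale D (disc): 0.77 / √(0.75·0.86) = 0.96
  Scale E (disc): 0.64 / √(0.82·0.86) = 0.76
  Scale C (disc): 0.69 / √(0.73·0.86) = 0.87
Smallest convergent = 0.68. Discriminant values: 0.33, 0.82, 0.96, 0.76, 0.87; count ≥ 0.68 → 4.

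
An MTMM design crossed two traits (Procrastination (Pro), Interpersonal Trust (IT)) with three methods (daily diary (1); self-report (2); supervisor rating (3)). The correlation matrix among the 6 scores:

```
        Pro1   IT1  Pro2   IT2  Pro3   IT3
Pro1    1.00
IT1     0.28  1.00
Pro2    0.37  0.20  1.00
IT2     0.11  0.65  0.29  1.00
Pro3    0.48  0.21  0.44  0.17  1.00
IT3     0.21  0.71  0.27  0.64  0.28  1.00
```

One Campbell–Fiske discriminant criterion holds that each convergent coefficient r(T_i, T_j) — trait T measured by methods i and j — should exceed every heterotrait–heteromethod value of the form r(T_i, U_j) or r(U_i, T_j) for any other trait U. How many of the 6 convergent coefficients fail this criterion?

0

Checking each validity diagonal entry against its comparison values:
Pro (methods 1·2): 0.37 vs {0.11, 0.20} → pass.
Pro (methods 1·3): 0.48 vs {0.21, 0.21} → pass.
Pro (methods 2·3): 0.44 vs {0.27, 0.17} → pass.
IT (methods 1·2): 0.65 vs {0.20, 0.11} → pass.
IT (methods 1·3): 0.71 vs {0.21, 0.21} → pass.
IT (methods 2·3): 0.64 vs {0.17, 0.27} → pass.
0 of 6 fail.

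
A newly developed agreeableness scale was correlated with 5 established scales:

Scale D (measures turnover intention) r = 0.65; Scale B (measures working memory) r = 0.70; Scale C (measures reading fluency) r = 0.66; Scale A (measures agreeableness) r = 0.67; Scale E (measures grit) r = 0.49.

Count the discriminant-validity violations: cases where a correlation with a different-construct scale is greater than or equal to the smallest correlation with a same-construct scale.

Convergent (same construct = agreeableness): Scale A.
Smallest convergent = 0.67. Discriminant values: 0.65, 0.70, 0.66, 0.49; count ≥ 0.67 → 1.

1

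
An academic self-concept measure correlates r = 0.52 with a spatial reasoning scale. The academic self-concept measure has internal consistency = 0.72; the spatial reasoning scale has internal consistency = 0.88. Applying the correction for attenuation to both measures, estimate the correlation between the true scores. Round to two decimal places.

r_true = r_obs / √(r_xx · r_yy) = 0.52 / √(0.72 × 0.88) = 0.52 / √0.6336 = 0.52 / 0.7960 ≈ 0.65.

0.65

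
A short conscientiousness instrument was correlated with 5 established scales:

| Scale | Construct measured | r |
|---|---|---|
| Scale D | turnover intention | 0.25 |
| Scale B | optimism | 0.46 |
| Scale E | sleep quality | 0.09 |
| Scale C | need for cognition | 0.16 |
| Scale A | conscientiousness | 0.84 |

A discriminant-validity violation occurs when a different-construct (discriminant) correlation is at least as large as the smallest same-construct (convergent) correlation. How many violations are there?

0

Convergent (same construct = conscientiousness): Scale A.
Smallest convergent = 0.84. Discriminant values: 0.25, 0.46, 0.09, 0.16; count ≥ 0.84 → 0.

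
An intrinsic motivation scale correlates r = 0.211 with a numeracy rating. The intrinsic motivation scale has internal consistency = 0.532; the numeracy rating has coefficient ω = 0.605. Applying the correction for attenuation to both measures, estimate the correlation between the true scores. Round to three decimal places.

0.372

r_true = r_obs / √(r_xx · r_yy) = 0.211 / √(0.532 × 0.605) = 0.211 / √0.321860 = 0.211 / 0.5673 ≈ 0.372.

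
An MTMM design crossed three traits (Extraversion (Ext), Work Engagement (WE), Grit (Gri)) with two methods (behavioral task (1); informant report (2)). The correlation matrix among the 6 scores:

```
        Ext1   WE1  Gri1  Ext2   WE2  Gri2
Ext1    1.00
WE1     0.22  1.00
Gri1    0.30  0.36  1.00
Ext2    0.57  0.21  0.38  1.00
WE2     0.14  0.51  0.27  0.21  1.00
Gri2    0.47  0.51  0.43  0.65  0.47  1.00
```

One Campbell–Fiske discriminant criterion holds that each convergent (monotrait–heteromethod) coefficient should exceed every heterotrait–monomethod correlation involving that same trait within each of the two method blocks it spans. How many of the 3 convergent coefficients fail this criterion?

2

Each convergent coefficient versus the relevant comparison correlations:
Ext (methods 1·2): 0.57 vs {0.22, 0.21, 0.30, 0.65} → fail.
WE (methods 1·2): 0.51 vs {0.22, 0.21, 0.36, 0.47} → pass.
Gri (methods 1·2): 0.43 vs {0.30, 0.65, 0.36, 0.47} → fail.
2 of 3 fail.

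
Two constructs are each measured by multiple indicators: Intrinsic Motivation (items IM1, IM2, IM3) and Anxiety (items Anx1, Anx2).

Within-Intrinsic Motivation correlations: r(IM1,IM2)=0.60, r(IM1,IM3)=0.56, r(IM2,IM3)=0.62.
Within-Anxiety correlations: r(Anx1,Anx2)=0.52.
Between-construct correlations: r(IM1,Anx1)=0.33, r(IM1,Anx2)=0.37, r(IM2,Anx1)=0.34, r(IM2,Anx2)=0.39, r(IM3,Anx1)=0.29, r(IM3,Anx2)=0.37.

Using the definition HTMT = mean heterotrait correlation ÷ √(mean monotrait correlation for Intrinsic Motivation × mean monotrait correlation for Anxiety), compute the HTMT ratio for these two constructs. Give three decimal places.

0.627

Between-construct mean = 2.09/6 = 0.3483.
Mean within-IM = 1.78/3 = 0.5933; mean within-Anx = 0.52/1 = 0.5200.
Geometric mean = √(0.5933 × 0.5200) = 0.5554.
HTMT = 0.3483 / 0.5554 = 0.627.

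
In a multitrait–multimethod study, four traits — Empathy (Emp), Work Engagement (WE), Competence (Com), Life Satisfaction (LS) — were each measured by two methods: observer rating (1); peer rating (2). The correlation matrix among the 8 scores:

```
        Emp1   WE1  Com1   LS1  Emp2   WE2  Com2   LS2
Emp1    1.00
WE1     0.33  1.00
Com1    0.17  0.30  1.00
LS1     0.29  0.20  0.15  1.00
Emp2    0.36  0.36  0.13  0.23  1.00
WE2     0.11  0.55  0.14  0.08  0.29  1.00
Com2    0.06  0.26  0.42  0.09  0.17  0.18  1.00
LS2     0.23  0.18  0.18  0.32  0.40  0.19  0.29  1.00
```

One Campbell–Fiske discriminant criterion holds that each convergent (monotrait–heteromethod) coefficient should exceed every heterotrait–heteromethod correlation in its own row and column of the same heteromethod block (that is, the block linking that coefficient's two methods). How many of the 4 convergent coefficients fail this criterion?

1

Checking each validity diagonal entry against its comparison values:
Emp (methods 1·2): 0.36 vs {0.11, 0.36, 0.06, 0.13, 0.23, 0.23} → fail.
WE (methods 1·2): 0.55 vs {0.36, 0.11, 0.26, 0.14, 0.18, 0.08} → pass.
Com (methods 1·2): 0.42 vs {0.13, 0.06, 0.14, 0.26, 0.18, 0.09} → pass.
LS (methods 1·2): 0.32 vs {0.23, 0.23, 0.08, 0.18, 0.09, 0.18} → pass.
1 of 4 fail.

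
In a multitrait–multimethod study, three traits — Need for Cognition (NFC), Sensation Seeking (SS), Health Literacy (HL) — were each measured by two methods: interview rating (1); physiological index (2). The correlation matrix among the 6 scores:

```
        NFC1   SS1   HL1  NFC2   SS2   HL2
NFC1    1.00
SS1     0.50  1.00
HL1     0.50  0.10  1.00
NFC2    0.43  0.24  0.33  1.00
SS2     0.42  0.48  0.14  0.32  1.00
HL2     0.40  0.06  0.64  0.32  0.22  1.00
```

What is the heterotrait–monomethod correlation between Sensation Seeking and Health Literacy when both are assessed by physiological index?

0.22

Different traits, same method: r(SS2, HL2) = 0.22.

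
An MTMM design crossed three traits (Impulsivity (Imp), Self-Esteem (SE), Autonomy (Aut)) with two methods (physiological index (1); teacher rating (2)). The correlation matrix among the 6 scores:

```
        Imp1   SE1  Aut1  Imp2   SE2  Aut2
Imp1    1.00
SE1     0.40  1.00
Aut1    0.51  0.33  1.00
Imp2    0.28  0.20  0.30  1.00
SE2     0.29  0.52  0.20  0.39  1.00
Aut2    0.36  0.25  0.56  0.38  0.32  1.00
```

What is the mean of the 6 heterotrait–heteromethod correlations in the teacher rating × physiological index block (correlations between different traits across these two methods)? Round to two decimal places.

0.27

HTHM values (method 2 × method 1): 0.20, 0.30, 0.29, 0.20, 0.36, 0.25; mean = 1.60/6 = 0.27.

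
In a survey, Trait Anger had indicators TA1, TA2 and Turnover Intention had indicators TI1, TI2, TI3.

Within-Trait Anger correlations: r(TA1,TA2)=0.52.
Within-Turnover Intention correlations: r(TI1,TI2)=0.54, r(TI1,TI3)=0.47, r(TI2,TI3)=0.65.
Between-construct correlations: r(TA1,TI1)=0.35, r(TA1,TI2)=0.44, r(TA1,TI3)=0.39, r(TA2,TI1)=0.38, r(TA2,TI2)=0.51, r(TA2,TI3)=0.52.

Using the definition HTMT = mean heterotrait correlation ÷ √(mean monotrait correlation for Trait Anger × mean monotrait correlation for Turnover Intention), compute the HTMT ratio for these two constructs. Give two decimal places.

Mean heterotrait r = 2.59/6 = 0.4317.
Mean within-TA = 0.52/1 = 0.5200; mean within-TI = 1.66/3 = 0.5533.
Geometric mean = √(0.5200 × 0.5533) = 0.5364.
HTMT = 0.4317 / 0.5364 = 0.80.

0.80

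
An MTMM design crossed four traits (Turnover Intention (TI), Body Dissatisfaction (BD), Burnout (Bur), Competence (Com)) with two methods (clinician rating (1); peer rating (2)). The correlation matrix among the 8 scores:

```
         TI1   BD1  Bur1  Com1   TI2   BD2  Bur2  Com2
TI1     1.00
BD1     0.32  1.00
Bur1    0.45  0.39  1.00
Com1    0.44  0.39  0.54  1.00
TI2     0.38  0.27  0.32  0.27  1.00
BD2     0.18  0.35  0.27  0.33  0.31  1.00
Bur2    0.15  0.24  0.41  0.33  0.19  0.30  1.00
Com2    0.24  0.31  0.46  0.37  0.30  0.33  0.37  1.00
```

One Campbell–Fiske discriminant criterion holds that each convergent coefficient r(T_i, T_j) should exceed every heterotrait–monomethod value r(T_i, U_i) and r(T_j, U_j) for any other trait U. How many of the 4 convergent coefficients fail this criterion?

Each convergent coefficient versus the relevant comparison correlations:
TI (methods 1·2): 0.38 vs {0.32, 0.31, 0.45, 0.19, 0.44, 0.30} → fail.
BD (methods 1·2): 0.35 vs {0.32, 0.31, 0.39, 0.30, 0.39, 0.33} → fail.
Bur (methods 1·2): 0.41 vs {0.45, 0.19, 0.39, 0.30, 0.54, 0.37} → fail.
Com (methods 1·2): 0.37 vs {0.44, 0.30, 0.39, 0.33, 0.54, 0.37} → fail.
4 of 4 fail.

4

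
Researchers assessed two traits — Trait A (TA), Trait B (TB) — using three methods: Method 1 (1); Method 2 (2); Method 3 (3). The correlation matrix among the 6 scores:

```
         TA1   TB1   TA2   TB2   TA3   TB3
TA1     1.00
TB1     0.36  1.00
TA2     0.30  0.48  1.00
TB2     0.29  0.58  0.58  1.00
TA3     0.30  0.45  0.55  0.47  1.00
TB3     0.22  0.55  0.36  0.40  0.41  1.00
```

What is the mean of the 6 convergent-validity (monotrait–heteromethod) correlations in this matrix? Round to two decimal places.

0.45

Convergent values: 0.30, 0.30, 0.55, 0.58, 0.55, 0.40; mean = 2.68/6 = 0.45.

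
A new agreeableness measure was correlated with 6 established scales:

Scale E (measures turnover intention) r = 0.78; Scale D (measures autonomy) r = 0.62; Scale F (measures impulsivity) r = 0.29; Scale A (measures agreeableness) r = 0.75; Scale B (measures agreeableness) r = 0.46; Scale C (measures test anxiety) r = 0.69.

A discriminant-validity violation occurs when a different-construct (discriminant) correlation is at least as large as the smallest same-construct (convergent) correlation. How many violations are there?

3

Convergent (same construct = agreeableness): Scale A, Scale B.
Smallest convergent = 0.46. Discriminant values: 0.78, 0.62, 0.29, 0.69; count ≥ 0.46 → 3.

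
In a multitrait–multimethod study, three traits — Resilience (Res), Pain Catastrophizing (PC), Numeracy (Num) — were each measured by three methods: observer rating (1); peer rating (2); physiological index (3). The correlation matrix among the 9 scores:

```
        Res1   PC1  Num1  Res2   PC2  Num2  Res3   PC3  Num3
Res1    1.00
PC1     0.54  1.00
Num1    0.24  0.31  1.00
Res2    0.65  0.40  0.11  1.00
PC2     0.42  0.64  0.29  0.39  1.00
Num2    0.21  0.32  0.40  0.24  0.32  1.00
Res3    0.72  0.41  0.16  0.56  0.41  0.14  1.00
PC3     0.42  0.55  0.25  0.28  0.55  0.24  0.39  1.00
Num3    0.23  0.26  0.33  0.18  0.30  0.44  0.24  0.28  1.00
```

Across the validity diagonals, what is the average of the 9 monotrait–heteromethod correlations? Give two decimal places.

Convergent values: 0.65, 0.72, 0.56, 0.64, 0.55, 0.55, 0.40, 0.33, 0.44; mean = 4.84/9 = 0.54.

0.54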